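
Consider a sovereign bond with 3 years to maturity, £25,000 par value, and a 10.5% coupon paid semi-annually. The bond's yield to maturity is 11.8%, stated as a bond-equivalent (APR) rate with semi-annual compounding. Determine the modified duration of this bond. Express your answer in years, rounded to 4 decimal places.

Periodic yield y = 0.059. First find Macaulay duration:
  t   CF        PV=CF/(1+0.059)^t    t·PV
  1     1,312.50     1,239.3768     1,239.3768
  2     1,312.50     1,170.3275     2,340.6549
  3     1,312.50     1,105.1251     3,315.3752
  4     1,312.50     1,043.5553     4,174.2212
  5     1,312.50       985.4158     4,927.0789
  6    26,312.50    18,654.6177   111,927.7060
  Σ                 24,198.4180   127,924.4130
P = 24,198.4180; Macaulay duration = 127,924.4130 / 24,198.4180 = 5.28648 half-year periods = 2.64324 years.
Modified duration = D_Mac / (1 + y) = 2.64324 / 1.059 = 2.49598 years.

2.4960 years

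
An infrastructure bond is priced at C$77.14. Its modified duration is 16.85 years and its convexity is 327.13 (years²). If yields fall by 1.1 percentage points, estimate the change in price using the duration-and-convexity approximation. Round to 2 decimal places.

+C$15.82

Duration effect: -D_mod·Δy = -16.85 × (-0.011) = +0.185350
Convexity effect: ½·C·(Δy)² = 0.5 × 327.13 × (-0.011)² = +0.019791365
ΔP/P ≈ +0.185350 + 0.019791365 = +0.205141365
ΔP ≈ 77.14 × (+0.205141365) = +15.8246048961.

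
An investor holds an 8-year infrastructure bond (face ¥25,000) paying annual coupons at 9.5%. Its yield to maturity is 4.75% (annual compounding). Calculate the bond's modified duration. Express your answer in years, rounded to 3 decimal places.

5.945 years

Periodic yield y = 0.0475. First find Macaulay duration:
  t   CF        PV=CF/(1+0.0475)^t    t·PV
  1     2,375.00     2,267.3031     2,267.3031
  2     2,375.00     2,164.4898     4,328.9797
  3     2,375.00     2,066.3387     6,199.0162
  4     2,375.00     1,972.6384     7,890.5537
  5     2,375.00     1,883.1870     9,415.9352
  6     2,375.00     1,797.7919    10,786.7515
  7     2,375.00     1,716.2691    12,013.8840
  8    27,375.00    18,885.2124   151,081.6996
  Σ                 32,753.2306   203,984.1229
P = 32,753.2306; Macaulay duration = 203,984.1229 / 32,753.2306 = 6.22791 years.
Modified duration = D_Mac / (1 + y) = 6.22791 / 1.0475 = 5.94550 years.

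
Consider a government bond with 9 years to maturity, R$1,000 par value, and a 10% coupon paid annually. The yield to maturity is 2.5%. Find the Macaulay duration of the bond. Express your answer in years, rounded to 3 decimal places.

Periodic yield y = 0.025. Discount each cash flow and weight by its year:
  t   CF        PV=CF/(1+0.025)^t    t·PV
  1       100.00        97.5610        97.5610
  2       100.00        95.1814       190.3629
  3       100.00        92.8599       278.5798
  4       100.00        90.5951       362.3803
  5       100.00        88.3854       441.9271
  6       100.00        86.2297       517.3781
  7       100.00        84.1265       588.8857
  8       100.00        82.0747       656.5973
  9     1,100.00       880.8012     7,927.2108
  Σ                  1,597.8149    11,060.8829
Price P = Σ PV = 1,597.8149.
Macaulay duration = Σ(t·PV) / P = 11,060.8829 / 1,597.8149 = 6.92251 years.

6.923 years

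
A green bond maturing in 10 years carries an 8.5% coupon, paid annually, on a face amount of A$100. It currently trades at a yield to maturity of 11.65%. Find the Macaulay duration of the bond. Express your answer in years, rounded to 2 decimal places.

Periodic yield y = 0.1165. Discount each cash flow and weight by its year:
  t   CF        PV=CF/(1+0.1165)^t    t·PV
  1         8.50         7.6131         7.6131
  2         8.50         6.8187        13.6374
  3         8.50         6.1072        18.3216
  4         8.50         5.4700        21.8798
  5         8.50         4.8992        24.4960
  6         8.50         4.3880        26.3280
  7         8.50         3.9301        27.5110
  8         8.50         3.5201        28.1604
  9         8.50         3.1528        28.3748
  10      108.50        36.0448       360.4479
  Σ                     81.9439       556.7700
Price P = Σ PV = 81.9439.
Macaulay duration = Σ(t·PV) / P = 556.7700 / 81.9439 = 6.79453 years.

6.79 years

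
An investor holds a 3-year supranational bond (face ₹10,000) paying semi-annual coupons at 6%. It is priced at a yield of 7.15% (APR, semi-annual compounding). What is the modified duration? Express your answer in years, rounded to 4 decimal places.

Periodic yield y = 0.03575. First find Macaulay duration:
  t   CF        PV=CF/(1+0.03575)^t    t·PV
  1       300.00       289.6452       289.6452
  2       300.00       279.6478       559.2956
  3       300.00       269.9954       809.9863
  4       300.00       260.6763     1,042.7051
  5       300.00       251.6787     1,258.3937
  6    10,300.00     8,342.7182    50,056.3090
  Σ                  9,694.3616    54,016.3349
P = 9,694.3616; Macaulay duration = 54,016.3349 / 9,694.3616 = 5.57193 half-year periods = 2.78597 years.
Modified duration = D_Mac / (1 + y) = 2.78597 / 1.03575 = 2.68981 years.

2.6898 years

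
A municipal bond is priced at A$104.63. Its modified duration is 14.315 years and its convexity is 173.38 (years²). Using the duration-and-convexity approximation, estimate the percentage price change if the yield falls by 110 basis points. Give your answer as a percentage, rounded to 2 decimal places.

+16.80%

Duration effect: -D_mod·Δy = -14.315 × (-0.011) = +0.157465
Convexity effect: ½·C·(Δy)² = 0.5 × 173.38 × (-0.011)² = +0.01048949
ΔP/P ≈ +0.157465 + 0.01048949 = +0.16795449
= +16.795449%.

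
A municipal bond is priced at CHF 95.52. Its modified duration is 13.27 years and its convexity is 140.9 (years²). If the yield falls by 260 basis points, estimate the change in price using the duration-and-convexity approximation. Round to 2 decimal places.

+CHF 37.51

Duration effect: -D_mod·Δy = -13.27 × (-0.026) = +0.345020
Convexity effect: ½·C·(Δy)² = 0.5 × 140.9 × (-0.026)² = +0.0476242
ΔP/P ≈ +0.345020 + 0.0476242 = +0.3926442
ΔP ≈ 95.52 × (+0.3926442) = +37.505373984.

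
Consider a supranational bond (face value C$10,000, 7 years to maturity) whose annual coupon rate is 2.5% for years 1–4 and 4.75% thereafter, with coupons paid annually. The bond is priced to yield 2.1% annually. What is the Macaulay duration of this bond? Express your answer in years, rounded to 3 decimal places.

Periodic yield y = 0.021. Discount each cash flow and weight by its year:
  t   CF        PV=CF/(1+0.021)^t    t·PV
  1       250.00       244.8580       244.8580
  2       250.00       239.8217       479.6435
  3       250.00       234.8891       704.6672
  4       250.00       230.0578       920.2314
  5       475.00       428.1194     2,140.5970
  6       475.00       419.3138     2,515.8828
  7    10,475.00     9,056.7804    63,397.4627
  Σ                 10,853.8402    70,403.3425
Price P = Σ PV = 10,853.8402.
Macaulay duration = Σ(t·PV) / P = 70,403.3425 / 10,853.8402 = 6.48649 years.

6.486 years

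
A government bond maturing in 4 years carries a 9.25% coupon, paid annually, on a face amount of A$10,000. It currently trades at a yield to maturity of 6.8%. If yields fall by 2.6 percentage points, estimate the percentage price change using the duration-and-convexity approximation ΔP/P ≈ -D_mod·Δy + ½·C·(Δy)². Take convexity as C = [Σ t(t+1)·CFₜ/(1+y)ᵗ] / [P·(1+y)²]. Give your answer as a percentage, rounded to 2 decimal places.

+9.12%

With y = 0.068:
  t   CF        PV=CF/(1+0.068)^t    t·PV        t(t+1)·PV
  1       925.00       866.1049       866.1049       1,732.2097
  2       925.00       810.9596     1,621.9192       4,865.7577
  3       925.00       759.3255     2,277.9764       9,111.9058
  4    10,925.00     8,397.2375    33,588.9499     167,944.7493
  Σ                 10,833.6274    38,354.9504     183,654.6226
P = 10,833.6274; D_Mac = 3.54036 yrs; D_mod = 3.31494 yrs; C = 14.86228.
Duration effect: -3.31494 × (-0.026) = +0.086189
Convexity effect: 0.5 × 14.86228 × (-0.026)² = +0.0050235
ΔP/P ≈ +0.086189 + 0.0050235 = +0.091212 = +9.1212%.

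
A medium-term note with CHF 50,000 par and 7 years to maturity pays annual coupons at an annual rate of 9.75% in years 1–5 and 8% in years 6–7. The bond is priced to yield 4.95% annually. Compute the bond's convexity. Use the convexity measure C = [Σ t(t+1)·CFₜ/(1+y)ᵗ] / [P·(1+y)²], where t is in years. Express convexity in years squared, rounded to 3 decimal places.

37.161

With y = 0.0495:
  t   CF        PV=CF/(1+0.0495)^t    t·PV        t(t+1)·PV
  1     4,875.00     4,645.0691     4,645.0691       9,290.1382
  2     4,875.00     4,425.9829     8,851.9659      26,555.8976
  3     4,875.00     4,217.2300    12,651.6901      50,606.7605
  4     4,875.00     4,018.3230    16,073.2922      80,366.4610
  5     4,875.00     3,828.7976    19,143.9878     114,863.9270
  6     4,000.00     2,993.4040    17,960.4240     125,722.9678
  7    54,000.00    38,504.9585   269,534.7093   2,156,277.6747
  Σ                 62,633.7651   348,861.1384   2,563,683.8267
P = 62,633.7651.
Convexity = Σ t(t+1)·PV / [P·(1+y)²] = 2,563,683.8267 / (62,633.7651 × 1.101450) = 37.16131.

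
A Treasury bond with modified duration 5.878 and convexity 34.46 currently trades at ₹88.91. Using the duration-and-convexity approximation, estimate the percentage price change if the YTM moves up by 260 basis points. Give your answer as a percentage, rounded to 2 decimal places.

Duration effect: -D_mod·Δy = -5.878 × (+0.026) = -0.152828
Convexity effect: ½·C·(Δy)² = 0.5 × 34.46 × (0.026)² = +0.01164748
ΔP/P ≈ -0.152828 + 0.01164748 = -0.14118052
= -14.118052%.

-14.12%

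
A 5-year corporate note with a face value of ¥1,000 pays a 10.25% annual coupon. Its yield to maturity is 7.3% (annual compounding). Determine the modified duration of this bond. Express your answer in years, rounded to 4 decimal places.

3.9172 years

Periodic yield y = 0.073. First find Macaulay duration:
  t   CF        PV=CF/(1+0.073)^t    t·PV
  1       102.50        95.5266        95.5266
  2       102.50        89.0275       178.0551
  3       102.50        82.9707       248.9121
  4       102.50        77.3259       309.3036
  5     1,102.50       775.1397     3,875.6986
  Σ                  1,119.9904     4,707.4959
P = 1,119.9904; Macaulay duration = 4,707.4959 / 1,119.9904 = 4.20316 years.
Modified duration = D_Mac / (1 + y) = 4.20316 / 1.073 = 3.91720 years.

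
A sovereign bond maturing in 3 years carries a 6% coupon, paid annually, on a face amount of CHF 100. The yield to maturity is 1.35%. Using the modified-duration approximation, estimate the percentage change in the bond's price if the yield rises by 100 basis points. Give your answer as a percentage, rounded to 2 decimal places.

Periodic yield y = 0.0135. Modified duration first:
  t   CF        PV=CF/(1+0.0135)^t    t·PV
  1         6.00         5.9201         5.9201
  2         6.00         5.8412        11.6824
  3       106.00       101.8204       305.4611
  Σ                    113.5817       323.0636
P = 113.5817; D_Mac = 2.84433 yrs; D_mod = 2.84433/(1+0.0135) = 2.80644 yrs.
ΔP/P ≈ -D_mod · Δy = -2.80644 × (+0.01) = -0.028064 = -2.8064%.

-2.81%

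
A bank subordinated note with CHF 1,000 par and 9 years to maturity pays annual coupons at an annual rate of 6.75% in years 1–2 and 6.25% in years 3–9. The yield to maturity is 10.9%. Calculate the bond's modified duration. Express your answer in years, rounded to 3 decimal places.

Periodic yield y = 0.109. First find Macaulay duration:
  t   CF        PV=CF/(1+0.109)^t    t·PV
  1        67.50        60.8656        60.8656
  2        67.50        54.8834       109.7667
  3        62.50        45.8232       137.4696
  4        62.50        41.3194       165.2775
  5        62.50        37.2582       186.2912
  6        62.50        33.5962       201.5775
  7        62.50        30.2942       212.0593
  8        62.50        27.3167       218.5333
  9     1,062.50       418.7406     3,768.6650
  Σ                    750.0975     5,060.5057
P = 750.0975; Macaulay duration = 5,060.5057 / 750.0975 = 6.74646 years.
Modified duration = D_Mac / (1 + y) = 6.74646 / 1.109 = 6.08338 years.

6.083 years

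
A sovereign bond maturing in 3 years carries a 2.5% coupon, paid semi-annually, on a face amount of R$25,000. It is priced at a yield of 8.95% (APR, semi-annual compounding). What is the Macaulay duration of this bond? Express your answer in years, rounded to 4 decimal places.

Periodic yield y = 0.04475. Discount each cash flow and weight by its period:
  t   CF        PV=CF/(1+0.04475)^t    t·PV
  1       312.50       299.1146       299.1146
  2       312.50       286.3026       572.6052
  3       312.50       274.0393       822.1180
  4       312.50       262.3013     1,049.2053
  5       312.50       251.0661     1,255.3306
  6    25,312.50    19,465.2848   116,791.7086
  Σ                 20,838.1088   120,790.0823
Price P = Σ PV = 20,838.1088.
Macaulay duration = Σ(t·PV) / P = 120,790.0823 / 20,838.1088 = 5.79660 half-year periods.
In years: 5.79660 / 2 = 2.89830 years.

2.8983 years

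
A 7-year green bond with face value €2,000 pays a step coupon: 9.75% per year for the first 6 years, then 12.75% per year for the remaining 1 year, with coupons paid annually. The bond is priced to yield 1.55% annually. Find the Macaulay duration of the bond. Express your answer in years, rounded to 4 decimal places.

5.7455 years

Periodic yield y = 0.0155. Discount each cash flow and weight by its year:
  t   CF        PV=CF/(1+0.0155)^t    t·PV
  1       195.00       192.0236       192.0236
  2       195.00       189.0927       378.1854
  3       195.00       186.2065       558.6195
  4       195.00       183.3643       733.4574
  5       195.00       180.5656       902.8279
  6       195.00       177.8095     1,066.8572
  7     2,255.00     2,024.8229    14,173.7606
  Σ                  3,133.8852    18,005.7316
Price P = Σ PV = 3,133.8852.
Macaulay duration = Σ(t·PV) / P = 18,005.7316 / 3,133.8852 = 5.74550 years.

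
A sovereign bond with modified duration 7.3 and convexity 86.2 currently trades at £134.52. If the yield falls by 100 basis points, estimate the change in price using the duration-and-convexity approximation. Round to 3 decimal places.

Duration effect: -D_mod·Δy = -7.3 × (-0.01) = +0.073000
Convexity effect: ½·C·(Δy)² = 0.5 × 86.2 × (-0.01)² = +0.0043100
ΔP/P ≈ +0.073000 + 0.0043100 = +0.077310
ΔP ≈ 134.52 × (+0.077310) = +10.3997412.

+£10.400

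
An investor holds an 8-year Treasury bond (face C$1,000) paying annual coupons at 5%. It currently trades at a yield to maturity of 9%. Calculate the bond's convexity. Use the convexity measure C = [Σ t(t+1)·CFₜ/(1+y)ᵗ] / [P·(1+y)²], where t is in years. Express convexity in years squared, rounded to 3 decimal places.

46.717

With y = 0.09:
  t   CF        PV=CF/(1+0.09)^t    t·PV        t(t+1)·PV
  1        50.00        45.8716        45.8716          91.7431
  2        50.00        42.0840        84.1680         252.5040
  3        50.00        38.6092       115.8275         463.3101
  4        50.00        35.4213       141.6850         708.4252
  5        50.00        32.4966       162.4828         974.8971
  6        50.00        29.8134       178.8802       1,252.1614
  7        50.00        27.3517       191.4620       1,531.6959
  8     1,050.00       526.9596     4,215.6767      37,941.0907
  Σ                    778.6072     5,136.0539      43,215.8275
P = 778.6072.
Convexity = Σ t(t+1)·PV / [P·(1+y)²] = 43,215.8275 / (778.6072 × 1.188100) = 46.71662.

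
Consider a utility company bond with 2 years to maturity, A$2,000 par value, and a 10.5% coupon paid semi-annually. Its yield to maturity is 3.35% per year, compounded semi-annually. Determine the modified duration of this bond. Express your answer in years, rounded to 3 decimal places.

1.835 years

Periodic yield y = 0.01675. First find Macaulay duration:
  t   CF        PV=CF/(1+0.01675)^t    t·PV
  1       105.00       103.2702       103.2702
  2       105.00       101.5689       203.1379
  3       105.00        99.8957       299.6871
  4     2,105.00     1,969.6786     7,878.7146
  Σ                  2,274.4135     8,484.8098
P = 2,274.4135; Macaulay duration = 8,484.8098 / 2,274.4135 = 3.73055 half-year periods = 1.86527 years.
Modified duration = D_Mac / (1 + y) = 1.86527 / 1.01675 = 1.83455 years.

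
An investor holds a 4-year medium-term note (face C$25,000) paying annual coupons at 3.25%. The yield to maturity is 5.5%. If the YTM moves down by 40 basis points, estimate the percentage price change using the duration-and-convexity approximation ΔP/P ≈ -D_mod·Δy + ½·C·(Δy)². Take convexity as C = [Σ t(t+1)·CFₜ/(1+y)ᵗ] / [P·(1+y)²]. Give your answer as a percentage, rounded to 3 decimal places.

+1.457%

With y = 0.055:
  t   CF        PV=CF/(1+0.055)^t    t·PV        t(t+1)·PV
  1       812.50       770.1422       770.1422       1,540.2844
  2       812.50       729.9926     1,459.9852       4,379.9555
  3       812.50       691.9361     2,075.8083       8,303.2332
  4    25,812.50    20,836.2822    83,345.1287     416,725.6437
  Σ                 23,028.3531    87,651.0644     430,949.1168
P = 23,028.3531; D_Mac = 3.80622 yrs; D_mod = 3.60780 yrs; C = 16.81350.
Duration effect: -3.60780 × (-0.004) = +0.014431
Convexity effect: 0.5 × 16.81350 × (-0.004)² = +0.0001345
ΔP/P ≈ +0.014431 + 0.0001345 = +0.014566 = +1.4566%.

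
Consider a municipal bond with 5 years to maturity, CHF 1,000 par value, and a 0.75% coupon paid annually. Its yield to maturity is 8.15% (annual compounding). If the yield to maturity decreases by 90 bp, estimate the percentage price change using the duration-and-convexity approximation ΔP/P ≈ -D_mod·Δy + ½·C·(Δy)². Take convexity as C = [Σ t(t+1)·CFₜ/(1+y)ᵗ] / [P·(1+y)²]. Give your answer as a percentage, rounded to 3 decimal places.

With y = 0.0815:
  t   CF        PV=CF/(1+0.0815)^t    t·PV        t(t+1)·PV
  1         7.50         6.9348         6.9348          13.8696
  2         7.50         6.4122        12.8244          38.4733
  3         7.50         5.9290        17.7870          71.1480
  4         7.50         5.4822        21.9288         109.6441
  5     1,007.50       680.9456     3,404.7281      20,428.3688
  Σ                    705.7039     3,464.2032      20,661.5039
P = 705.7039; D_Mac = 4.90886 yrs; D_mod = 4.53894 yrs; C = 25.03147.
Duration effect: -4.53894 × (-0.009) = +0.040850
Convexity effect: 0.5 × 25.03147 × (-0.009)² = +0.0010138
ΔP/P ≈ +0.040850 + 0.0010138 = +0.041864 = +4.1864%.

+4.186%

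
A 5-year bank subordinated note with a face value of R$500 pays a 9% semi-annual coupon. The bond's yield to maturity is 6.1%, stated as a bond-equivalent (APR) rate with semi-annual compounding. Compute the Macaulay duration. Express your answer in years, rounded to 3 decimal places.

Periodic yield y = 0.0305. Discount each cash flow and weight by its period:
  t   CF        PV=CF/(1+0.0305)^t    t·PV
  1        22.50        21.8341        21.8341
  2        22.50        21.1878        42.3757
  3        22.50        20.5607        61.6822
  4        22.50        19.9522        79.8088
  5        22.50        19.3617        96.8083
  6        22.50        18.7886       112.7316
  7        22.50        18.2325       127.6276
  8        22.50        17.6929       141.5430
  9        22.50        17.1692       154.5230
  10      522.50       386.9068     3,869.0677
  Σ                    561.6865     4,708.0019
Price P = Σ PV = 561.6865.
Macaulay duration = Σ(t·PV) / P = 4,708.0019 / 561.6865 = 8.38190 half-year periods.
In years: 8.38190 / 2 = 4.19095 years.

4.191 years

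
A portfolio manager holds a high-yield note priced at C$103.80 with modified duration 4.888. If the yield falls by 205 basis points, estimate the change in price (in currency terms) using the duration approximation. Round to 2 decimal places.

Duration approximation: ΔP/P ≈ -D_mod · Δy = -4.888 × (-0.0205) = +0.100204.
ΔP ≈ 103.80 × (+0.100204) = +10.4011752.

+C$10.40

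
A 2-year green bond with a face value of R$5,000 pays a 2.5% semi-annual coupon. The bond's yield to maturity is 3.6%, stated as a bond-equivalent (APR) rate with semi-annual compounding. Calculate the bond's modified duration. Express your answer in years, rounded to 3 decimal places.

1.928 years

Periodic yield y = 0.018. First find Macaulay duration:
  t   CF        PV=CF/(1+0.018)^t    t·PV
  1        62.50        61.3949        61.3949
  2        62.50        60.3093       120.6186
  3        62.50        59.2430       177.7289
  4     5,062.50     4,713.8301    18,855.3204
  Σ                  4,894.7773    19,215.0627
P = 4,894.7773; Macaulay duration = 19,215.0627 / 4,894.7773 = 3.92563 half-year periods = 1.96281 years.
Modified duration = D_Mac / (1 + y) = 1.96281 / 1.018 = 1.92811 years.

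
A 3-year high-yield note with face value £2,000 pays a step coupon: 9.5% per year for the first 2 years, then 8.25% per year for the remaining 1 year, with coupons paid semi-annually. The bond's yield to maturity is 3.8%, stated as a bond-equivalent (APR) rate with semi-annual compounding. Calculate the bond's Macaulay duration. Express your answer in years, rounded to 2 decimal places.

2.71 years

Periodic yield y = 0.019. Discount each cash flow and weight by its period:
  t   CF        PV=CF/(1+0.019)^t    t·PV
  1        95.00        93.2287        93.2287
  2        95.00        91.4903       182.9807
  3        95.00        89.7844       269.3533
  4        95.00        88.1103       352.4414
  5        82.50        75.0902       375.4508
  6     2,082.50     1,860.1155    11,160.6929
  Σ                  2,297.8194    12,434.1476
Price P = Σ PV = 2,297.8194.
Macaulay duration = Σ(t·PV) / P = 12,434.1476 / 2,297.8194 = 5.41128 half-year periods.
In years: 5.41128 / 2 = 2.70564 years.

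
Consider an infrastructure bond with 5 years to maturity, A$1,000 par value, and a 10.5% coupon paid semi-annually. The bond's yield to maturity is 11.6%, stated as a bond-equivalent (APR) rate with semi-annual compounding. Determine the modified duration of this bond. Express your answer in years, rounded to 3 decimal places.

3.772 years

Periodic yield y = 0.058. First find Macaulay duration:
  t   CF        PV=CF/(1+0.058)^t    t·PV
  1        52.50        49.6219        49.6219
  2        52.50        46.9016        93.8033
  3        52.50        44.3305       132.9914
  4        52.50        41.9003       167.6010
  5        52.50        39.6033       198.0163
  6        52.50        37.4322       224.5932
  7        52.50        35.3801       247.6610
  8        52.50        33.4406       267.5247
  9        52.50        31.6074       284.4663
  10    1,052.50       598.9153     5,989.1533
  Σ                    959.1332     7,655.4324
P = 959.1332; Macaulay duration = 7,655.4324 / 959.1332 = 7.98162 half-year periods = 3.99081 years.
Modified duration = D_Mac / (1 + y) = 3.99081 / 1.058 = 3.77203 years.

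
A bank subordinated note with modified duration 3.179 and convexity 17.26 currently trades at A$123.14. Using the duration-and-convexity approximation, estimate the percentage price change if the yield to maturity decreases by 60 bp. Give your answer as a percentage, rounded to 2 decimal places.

Duration effect: -D_mod·Δy = -3.179 × (-0.006) = +0.019074
Convexity effect: ½·C·(Δy)² = 0.5 × 17.26 × (-0.006)² = +0.00031068
ΔP/P ≈ +0.019074 + 0.00031068 = +0.01938468
= +1.938468%.

+1.94%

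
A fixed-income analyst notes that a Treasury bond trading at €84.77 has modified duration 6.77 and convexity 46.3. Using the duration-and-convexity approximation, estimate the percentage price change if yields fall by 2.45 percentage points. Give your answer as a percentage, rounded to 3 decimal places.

Duration effect: -D_mod·Δy = -6.77 × (-0.0245) = +0.165865
Convexity effect: ½·C·(Δy)² = 0.5 × 46.3 × (-0.0245)² = +0.0138957875
ΔP/P ≈ +0.165865 + 0.0138957875 = +0.1797607875
= +17.97607875%.

+17.976%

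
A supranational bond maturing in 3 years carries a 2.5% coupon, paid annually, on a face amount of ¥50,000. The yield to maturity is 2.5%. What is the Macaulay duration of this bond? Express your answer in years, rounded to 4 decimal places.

2.9274 years

Periodic yield y = 0.025. Discount each cash flow and weight by its year:
  t   CF        PV=CF/(1+0.025)^t    t·PV
  1     1,250.00     1,219.5122     1,219.5122
  2     1,250.00     1,189.7680     2,379.5360
  3    51,250.00    47,590.7198   142,772.1594
  Σ                 50,000.0000   146,371.2076
Price P = Σ PV = 50,000.0000.
Macaulay duration = Σ(t·PV) / P = 146,371.2076 / 50,000.0000 = 2.92742 years.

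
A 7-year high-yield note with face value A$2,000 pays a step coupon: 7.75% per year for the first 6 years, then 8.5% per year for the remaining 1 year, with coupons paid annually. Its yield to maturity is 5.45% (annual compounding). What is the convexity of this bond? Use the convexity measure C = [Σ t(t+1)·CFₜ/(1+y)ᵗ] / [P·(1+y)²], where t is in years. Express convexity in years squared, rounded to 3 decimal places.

With y = 0.0545:
  t   CF        PV=CF/(1+0.0545)^t    t·PV        t(t+1)·PV
  1       155.00       146.9891       146.9891         293.9782
  2       155.00       139.3922       278.7844         836.3533
  3       155.00       132.1880       396.5639       1,586.2557
  4       155.00       125.3561       501.4243       2,507.1214
  5       155.00       118.8773       594.3863       3,566.3177
  6       155.00       112.7333       676.3998       4,734.7983
  7     2,170.00     1,496.6962    10,476.8731      83,814.9851
  Σ                  2,272.2321    13,071.4209      97,339.8097
P = 2,272.2321.
Convexity = Σ t(t+1)·PV / [P·(1+y)²] = 97,339.8097 / (2,272.2321 × 1.111970) = 38.52518.

38.525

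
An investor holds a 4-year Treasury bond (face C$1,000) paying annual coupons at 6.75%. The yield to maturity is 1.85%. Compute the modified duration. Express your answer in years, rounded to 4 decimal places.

3.6025 years

Periodic yield y = 0.0185. First find Macaulay duration:
  t   CF        PV=CF/(1+0.0185)^t    t·PV
  1        67.50        66.2739        66.2739
  2        67.50        65.0701       130.1403
  3        67.50        63.8882       191.6646
  4     1,067.50       992.0276     3,968.1104
  Σ                  1,187.2599     4,356.1892
P = 1,187.2599; Macaulay duration = 4,356.1892 / 1,187.2599 = 3.66911 years.
Modified duration = D_Mac / (1 + y) = 3.66911 / 1.0185 = 3.60247 years.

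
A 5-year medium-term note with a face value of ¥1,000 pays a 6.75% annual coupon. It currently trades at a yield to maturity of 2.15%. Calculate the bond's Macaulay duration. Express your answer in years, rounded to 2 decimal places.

4.47 years

Periodic yield y = 0.0215. Discount each cash flow and weight by its year:
  t   CF        PV=CF/(1+0.0215)^t    t·PV
  1        67.50        66.0793        66.0793
  2        67.50        64.6885       129.3770
  3        67.50        63.3270       189.9809
  4        67.50        61.9941       247.9764
  5     1,067.50       959.7896     4,798.9479
  Σ                  1,215.8784     5,432.3614
Price P = Σ PV = 1,215.8784.
Macaulay duration = Σ(t·PV) / P = 5,432.3614 / 1,215.8784 = 4.46785 years.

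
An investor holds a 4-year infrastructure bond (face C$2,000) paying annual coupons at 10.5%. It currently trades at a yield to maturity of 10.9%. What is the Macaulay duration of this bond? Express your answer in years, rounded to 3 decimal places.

Periodic yield y = 0.109. Discount each cash flow and weight by its year:
  t   CF        PV=CF/(1+0.109)^t    t·PV
  1       210.00       189.3598       189.3598
  2       210.00       170.7482       341.4965
  3       210.00       153.9659       461.8978
  4     2,210.00     1,461.0534     5,844.2136
  Σ                  1,975.1273     6,836.9677
Price P = Σ PV = 1,975.1273.
Macaulay duration = Σ(t·PV) / P = 6,836.9677 / 1,975.1273 = 3.46153 years.

3.462 years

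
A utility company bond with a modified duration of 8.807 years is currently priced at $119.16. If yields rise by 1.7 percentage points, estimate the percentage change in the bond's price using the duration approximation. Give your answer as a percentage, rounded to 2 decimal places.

Duration approximation: ΔP/P ≈ -D_mod · Δy = -8.807 × (+0.017) = -0.149719.
As a percentage: -14.9719%.

-14.97%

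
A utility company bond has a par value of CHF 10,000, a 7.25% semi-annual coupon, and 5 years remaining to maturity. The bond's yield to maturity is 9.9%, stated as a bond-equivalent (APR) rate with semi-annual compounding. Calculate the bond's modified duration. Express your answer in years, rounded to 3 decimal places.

4.035 years

Periodic yield y = 0.0495. First find Macaulay duration:
  t   CF        PV=CF/(1+0.0495)^t    t·PV
  1       362.50       345.4026       345.4026
  2       362.50       329.1116       658.2231
  3       362.50       313.5889       940.7667
  4       362.50       298.7984     1,195.1935
  5       362.50       284.7055     1,423.5273
  6       362.50       271.2772     1,627.6634
  7       362.50       258.4824     1,809.3765
  8       362.50       246.2910     1,970.3277
  9       362.50       234.6746     2,112.0711
  10   10,362.50     6,392.0493    63,920.4928
  Σ                  8,974.3813    76,003.0447
P = 8,974.3813; Macaulay duration = 76,003.0447 / 8,974.3813 = 8.46889 half-year periods = 4.23444 years.
Modified duration = D_Mac / (1 + y) = 4.23444 / 1.0495 = 4.03473 years.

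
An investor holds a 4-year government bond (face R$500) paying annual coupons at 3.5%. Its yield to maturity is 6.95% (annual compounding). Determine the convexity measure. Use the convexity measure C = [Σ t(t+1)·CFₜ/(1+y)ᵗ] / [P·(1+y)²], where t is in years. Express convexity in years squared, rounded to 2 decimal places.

16.25

With y = 0.0695:
  t   CF        PV=CF/(1+0.0695)^t    t·PV        t(t+1)·PV
  1        17.50        16.3628        16.3628          32.7256
  2        17.50        15.2995        30.5989          91.7968
  3        17.50        14.3053        42.9158         171.6631
  4       517.50       395.5371     1,582.1483       7,910.7415
  Σ                    441.5046     1,672.0258       8,206.9270
P = 441.5046.
Convexity = Σ t(t+1)·PV / [P·(1+y)²] = 8,206.9270 / (441.5046 × 1.143830) = 16.25114.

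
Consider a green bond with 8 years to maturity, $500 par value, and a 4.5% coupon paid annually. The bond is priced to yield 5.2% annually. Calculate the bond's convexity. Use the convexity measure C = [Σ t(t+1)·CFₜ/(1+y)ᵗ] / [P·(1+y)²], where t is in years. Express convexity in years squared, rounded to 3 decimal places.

With y = 0.052:
  t   CF        PV=CF/(1+0.052)^t    t·PV        t(t+1)·PV
  1        22.50        21.3878        21.3878          42.7757
  2        22.50        20.3306        40.6613         121.9838
  3        22.50        19.3257        57.9771         231.9084
  4        22.50        18.3704        73.4818         367.4088
  5        22.50        17.4624        87.3120         523.8719
  6        22.50        16.5992        99.5954         697.1679
  7        22.50        15.7787       110.4512         883.6095
  8       522.50       348.3055     2,786.4443      25,077.9985
  Σ                    477.5605     3,277.3108      27,946.7245
P = 477.5605.
Convexity = Σ t(t+1)·PV / [P·(1+y)²] = 27,946.7245 / (477.5605 × 1.106704) = 52.87751.

52.878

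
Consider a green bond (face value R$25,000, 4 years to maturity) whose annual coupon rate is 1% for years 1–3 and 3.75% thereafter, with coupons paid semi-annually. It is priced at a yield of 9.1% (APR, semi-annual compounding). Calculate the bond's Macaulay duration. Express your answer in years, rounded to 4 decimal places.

3.9117 years

Periodic yield y = 0.0455. Discount each cash flow and weight by its period:
  t   CF        PV=CF/(1+0.0455)^t    t·PV
  1       125.00       119.5600       119.5600
  2       125.00       114.3568       228.7136
  3       125.00       109.3800       328.1400
  4       125.00       104.6198       418.4792
  5       125.00       100.0668       500.3338
  6       125.00        95.7119       574.2712
  7       468.75       343.2994     2,403.0957
  8    25,468.75    17,840.8414   142,726.7314
  Σ                 18,827.8360   147,299.3249
Price P = Σ PV = 18,827.8360.
Macaulay duration = Σ(t·PV) / P = 147,299.3249 / 18,827.8360 = 7.82349 half-year periods.
In years: 7.82349 / 2 = 3.91174 years.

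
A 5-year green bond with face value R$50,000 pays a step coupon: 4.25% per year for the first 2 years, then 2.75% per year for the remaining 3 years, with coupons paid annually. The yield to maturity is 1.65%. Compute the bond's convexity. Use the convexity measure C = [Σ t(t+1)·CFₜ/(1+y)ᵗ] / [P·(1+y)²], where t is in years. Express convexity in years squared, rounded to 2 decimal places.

With y = 0.0165:
  t   CF        PV=CF/(1+0.0165)^t    t·PV        t(t+1)·PV
  1     2,125.00     2,090.5066     2,090.5066       4,181.0133
  2     2,125.00     2,056.5732     4,113.1464      12,339.4391
  3     1,375.00     1,309.1233     3,927.3699      15,709.4795
  4     1,375.00     1,287.8734     5,151.4935      25,757.4676
  5    51,375.00    47,338.5466   236,692.7330   1,420,156.3981
  Σ                 54,082.6231   251,975.2494   1,478,143.7976
P = 54,082.6231.
Convexity = Σ t(t+1)·PV / [P·(1+y)²] = 1,478,143.7976 / (54,082.6231 × 1.033272) = 26.45113.

26.45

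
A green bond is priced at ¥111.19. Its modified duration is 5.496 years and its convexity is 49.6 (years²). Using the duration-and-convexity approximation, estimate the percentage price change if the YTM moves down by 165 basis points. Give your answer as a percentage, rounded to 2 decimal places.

Duration effect: -D_mod·Δy = -5.496 × (-0.0165) = +0.090684
Convexity effect: ½·C·(Δy)² = 0.5 × 49.6 × (-0.0165)² = +0.0067518
ΔP/P ≈ +0.090684 + 0.0067518 = +0.0974358
= +9.74358%.

+9.74%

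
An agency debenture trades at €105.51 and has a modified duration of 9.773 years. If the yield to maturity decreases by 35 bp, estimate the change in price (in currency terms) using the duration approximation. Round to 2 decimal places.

+€3.61

Duration approximation: ΔP/P ≈ -D_mod · Δy = -9.773 × (-0.0035) = +0.0342055.
ΔP ≈ 105.51 × (+0.0342055) = +3.609022305.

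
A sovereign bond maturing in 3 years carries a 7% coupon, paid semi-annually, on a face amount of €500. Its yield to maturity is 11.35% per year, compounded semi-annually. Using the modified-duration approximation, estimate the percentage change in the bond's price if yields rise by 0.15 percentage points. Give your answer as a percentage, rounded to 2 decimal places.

Periodic yield y = 0.05675. Modified duration first:
  t   CF        PV=CF/(1+0.05675)^t    t·PV
  1        17.50        16.5602        16.5602
  2        17.50        15.6709        31.3418
  3        17.50        14.8293        44.4880
  4        17.50        14.0330        56.1318
  5        17.50        13.2793        66.3967
  6       517.50       371.6009     2,229.6057
  Σ                    445.9737     2,444.5242
P = 445.9737; D_Mac = 5.48132 half-year periods = 2.74066 yrs; D_mod = 2.74066/(1+0.05675) = 2.59348 yrs.
ΔP/P ≈ -D_mod · Δy = -2.59348 × (+0.0015) = -0.003890 = -0.3890%.

-0.39%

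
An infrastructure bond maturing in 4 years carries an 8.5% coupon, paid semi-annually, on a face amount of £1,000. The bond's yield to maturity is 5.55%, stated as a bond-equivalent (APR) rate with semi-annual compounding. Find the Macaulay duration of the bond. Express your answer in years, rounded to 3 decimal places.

Periodic yield y = 0.02775. Discount each cash flow and weight by its period:
  t   CF        PV=CF/(1+0.02775)^t    t·PV
  1        42.50        41.3525        41.3525
  2        42.50        40.2359        80.4718
  3        42.50        39.1495       117.4486
  4        42.50        38.0925       152.3698
  5        42.50        37.0639       185.3197
  6        42.50        36.0632       216.3791
  7        42.50        35.0894       245.6261
  8     1,042.50       837.4833     6,699.8668
  Σ                  1,104.5303     7,738.8344
Price P = Σ PV = 1,104.5303.
Macaulay duration = Σ(t·PV) / P = 7,738.8344 / 1,104.5303 = 7.00645 half-year periods.
In years: 7.00645 / 2 = 3.50322 years.

3.503 years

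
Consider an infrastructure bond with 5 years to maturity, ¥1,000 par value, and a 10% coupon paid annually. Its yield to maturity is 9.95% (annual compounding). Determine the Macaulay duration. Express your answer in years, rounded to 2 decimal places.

4.17 years

Periodic yield y = 0.0995. Discount each cash flow and weight by its year:
  t   CF        PV=CF/(1+0.0995)^t    t·PV
  1       100.00        90.9504        90.9504
  2       100.00        82.7198       165.4396
  3       100.00        75.2340       225.7021
  4       100.00        68.4257       273.7027
  5     1,100.00       684.5679     3,422.8394
  Σ                  1,001.8978     4,178.6342
Price P = Σ PV = 1,001.8978.
Macaulay duration = Σ(t·PV) / P = 4,178.6342 / 1,001.8978 = 4.17072 years.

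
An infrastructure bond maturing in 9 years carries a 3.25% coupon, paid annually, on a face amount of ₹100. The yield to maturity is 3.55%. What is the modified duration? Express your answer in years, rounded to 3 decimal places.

Periodic yield y = 0.0355. First find Macaulay duration:
  t   CF        PV=CF/(1+0.0355)^t    t·PV
  1         3.25         3.1386         3.1386
  2         3.25         3.0310         6.0620
  3         3.25         2.9271         8.7812
  4         3.25         2.8267        11.3069
  5         3.25         2.7298        13.6491
  6         3.25         2.6362        15.8174
  7         3.25         2.5458        17.8209
  8         3.25         2.4586        19.6686
  9       103.25        75.4291       678.8622
  Σ                     97.7229       775.1068
P = 97.7229; Macaulay duration = 775.1068 / 97.7229 = 7.93168 years.
Modified duration = D_Mac / (1 + y) = 7.93168 / 1.0355 = 7.65976 years.

7.660 years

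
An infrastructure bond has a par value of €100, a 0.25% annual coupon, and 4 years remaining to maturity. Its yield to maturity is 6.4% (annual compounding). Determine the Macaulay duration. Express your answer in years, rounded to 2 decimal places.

Periodic yield y = 0.064. Discount each cash flow and weight by its year:
  t   CF        PV=CF/(1+0.064)^t    t·PV
  1         0.25         0.2350         0.2350
  2         0.25         0.2208         0.4417
  3         0.25         0.2075         0.6226
  4       100.25        78.2200       312.8800
  Σ                     78.8833       314.1793
Price P = Σ PV = 78.8833.
Macaulay duration = Σ(t·PV) / P = 314.1793 / 78.8833 = 3.98283 years.

3.98 years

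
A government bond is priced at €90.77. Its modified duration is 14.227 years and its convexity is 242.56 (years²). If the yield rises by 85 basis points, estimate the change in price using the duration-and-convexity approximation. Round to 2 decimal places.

-€10.18

Duration effect: -D_mod·Δy = -14.227 × (+0.0085) = -0.1209295
Convexity effect: ½·C·(Δy)² = 0.5 × 242.56 × (0.0085)² = +0.00876248
ΔP/P ≈ -0.1209295 + 0.00876248 = -0.11216702
ΔP ≈ 90.77 × (-0.11216702) = -10.1814004054.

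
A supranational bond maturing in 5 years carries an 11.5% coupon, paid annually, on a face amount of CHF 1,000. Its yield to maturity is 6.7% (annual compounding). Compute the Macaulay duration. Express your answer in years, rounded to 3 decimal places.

Periodic yield y = 0.067. Discount each cash flow and weight by its year:
  t   CF        PV=CF/(1+0.067)^t    t·PV
  1       115.00       107.7788       107.7788
  2       115.00       101.0111       202.0222
  3       115.00        94.6683       284.0049
  4       115.00        88.7238       354.8952
  5     1,115.00       806.2185     4,031.0926
  Σ                  1,198.4005     4,979.7937
Price P = Σ PV = 1,198.4005.
Macaulay duration = Σ(t·PV) / P = 4,979.7937 / 1,198.4005 = 4.15537 years.

4.155 years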